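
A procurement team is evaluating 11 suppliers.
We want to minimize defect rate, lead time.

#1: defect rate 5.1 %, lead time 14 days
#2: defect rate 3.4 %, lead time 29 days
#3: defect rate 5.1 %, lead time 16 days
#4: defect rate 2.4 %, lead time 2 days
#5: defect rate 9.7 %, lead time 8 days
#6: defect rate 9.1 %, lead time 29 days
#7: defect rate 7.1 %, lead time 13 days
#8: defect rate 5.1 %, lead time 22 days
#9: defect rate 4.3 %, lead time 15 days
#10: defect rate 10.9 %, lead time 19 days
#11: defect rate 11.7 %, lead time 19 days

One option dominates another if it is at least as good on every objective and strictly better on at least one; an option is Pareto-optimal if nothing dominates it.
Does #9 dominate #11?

#9 vs #11: defect rate 4.3≤11.7, lead time 15≤19 — #9 is at least as good on every objective with at least one strict improvement.

Yes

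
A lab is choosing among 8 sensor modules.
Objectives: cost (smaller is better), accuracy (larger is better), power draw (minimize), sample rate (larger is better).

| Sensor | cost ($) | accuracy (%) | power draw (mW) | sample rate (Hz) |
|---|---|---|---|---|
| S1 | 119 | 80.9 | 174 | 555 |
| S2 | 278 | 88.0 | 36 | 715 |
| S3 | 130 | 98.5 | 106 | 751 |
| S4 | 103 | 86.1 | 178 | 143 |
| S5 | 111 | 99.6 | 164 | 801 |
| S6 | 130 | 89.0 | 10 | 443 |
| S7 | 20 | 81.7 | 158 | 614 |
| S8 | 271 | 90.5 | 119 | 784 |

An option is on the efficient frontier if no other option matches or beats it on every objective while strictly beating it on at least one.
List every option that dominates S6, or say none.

none

S1: worse on accuracy (80.9 vs 89.0).
S2: worse on cost (278 vs 130).
S3: worse on power draw (106 vs 10).
S4: worse on accuracy (86.1 vs 89.0).
S5: worse on power draw (164 vs 10).
S7: worse on accuracy (81.7 vs 89.0).
S8: worse on cost (271 vs 130).
No option dominates S6.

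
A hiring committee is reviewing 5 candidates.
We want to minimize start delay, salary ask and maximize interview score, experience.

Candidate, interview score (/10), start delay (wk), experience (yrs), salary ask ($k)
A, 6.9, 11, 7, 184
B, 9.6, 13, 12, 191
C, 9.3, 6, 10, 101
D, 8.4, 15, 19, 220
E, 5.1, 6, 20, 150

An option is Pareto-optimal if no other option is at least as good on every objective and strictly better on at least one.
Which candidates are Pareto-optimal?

B, C, D, E

A: dominated by C (interview score 9.3≥6.9, start delay 6≤11, experience 10≥7, salary ask 101≤184).
B: not dominated (best interview score).
C: not dominated (best salary ask).
D: not dominated.
E: not dominated (best experience).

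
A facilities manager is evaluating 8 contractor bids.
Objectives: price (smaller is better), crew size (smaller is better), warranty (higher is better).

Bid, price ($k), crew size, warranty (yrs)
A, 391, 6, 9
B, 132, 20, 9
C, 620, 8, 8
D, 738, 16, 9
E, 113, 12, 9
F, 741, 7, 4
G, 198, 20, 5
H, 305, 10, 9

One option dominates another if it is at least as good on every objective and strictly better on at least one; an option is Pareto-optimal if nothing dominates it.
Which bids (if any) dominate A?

B: worse on crew size (20 vs 6).
C: worse on price (620 vs 391).
D: worse on price (738 vs 391).
E: worse on crew size (12 vs 6).
F: worse on price (741 vs 391).
G: worse on crew size (20 vs 6).
H: worse on crew size (10 vs 6).
No option dominates A.

none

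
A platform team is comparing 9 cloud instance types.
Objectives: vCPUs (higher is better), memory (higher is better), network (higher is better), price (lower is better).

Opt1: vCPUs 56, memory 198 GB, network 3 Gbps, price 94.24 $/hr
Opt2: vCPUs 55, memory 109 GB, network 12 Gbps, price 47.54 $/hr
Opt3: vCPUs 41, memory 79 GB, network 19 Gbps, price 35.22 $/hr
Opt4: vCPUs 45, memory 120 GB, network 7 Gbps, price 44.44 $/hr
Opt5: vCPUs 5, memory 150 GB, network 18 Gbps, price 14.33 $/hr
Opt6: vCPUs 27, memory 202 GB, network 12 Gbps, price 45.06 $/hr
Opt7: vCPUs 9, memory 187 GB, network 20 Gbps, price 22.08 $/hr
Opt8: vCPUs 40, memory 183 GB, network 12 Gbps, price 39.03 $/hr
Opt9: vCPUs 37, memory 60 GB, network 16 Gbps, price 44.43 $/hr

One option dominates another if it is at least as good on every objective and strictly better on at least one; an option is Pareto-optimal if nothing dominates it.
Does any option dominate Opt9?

Yes

Opt3 vs Opt9: vCPUs 41≥37, memory 79≥60, network 19≥16, price 35.22≤44.43 — Opt3 is at least as good on every objective and strictly better on at least one, so Opt3 dominates Opt9.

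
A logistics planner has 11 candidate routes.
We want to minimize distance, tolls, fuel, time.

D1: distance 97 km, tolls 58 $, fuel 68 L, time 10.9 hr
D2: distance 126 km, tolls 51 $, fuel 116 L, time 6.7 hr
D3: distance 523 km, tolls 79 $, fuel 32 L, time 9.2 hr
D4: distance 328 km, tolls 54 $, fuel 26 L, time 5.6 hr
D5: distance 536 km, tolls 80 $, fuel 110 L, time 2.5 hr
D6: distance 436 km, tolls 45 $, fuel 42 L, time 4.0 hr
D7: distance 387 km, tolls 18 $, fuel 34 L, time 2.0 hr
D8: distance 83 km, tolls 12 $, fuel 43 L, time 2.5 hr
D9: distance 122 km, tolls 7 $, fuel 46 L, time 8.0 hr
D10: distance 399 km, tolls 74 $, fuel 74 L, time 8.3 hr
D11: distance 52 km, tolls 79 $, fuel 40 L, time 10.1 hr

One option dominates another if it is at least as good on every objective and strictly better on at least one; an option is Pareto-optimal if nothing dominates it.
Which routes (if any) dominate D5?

D7: distance 387≤536, tolls 18≤80, fuel 34≤110, time 2.0≤2.5 — dominates D5.
D8: distance 83≤536, tolls 12≤80, fuel 43≤110, time 2.5≤2.5 — dominates D5.
Others (D1, D2, D3, D4, D6, D9, D10, D11) are each worse than D5 on at least one objective.

D7, D8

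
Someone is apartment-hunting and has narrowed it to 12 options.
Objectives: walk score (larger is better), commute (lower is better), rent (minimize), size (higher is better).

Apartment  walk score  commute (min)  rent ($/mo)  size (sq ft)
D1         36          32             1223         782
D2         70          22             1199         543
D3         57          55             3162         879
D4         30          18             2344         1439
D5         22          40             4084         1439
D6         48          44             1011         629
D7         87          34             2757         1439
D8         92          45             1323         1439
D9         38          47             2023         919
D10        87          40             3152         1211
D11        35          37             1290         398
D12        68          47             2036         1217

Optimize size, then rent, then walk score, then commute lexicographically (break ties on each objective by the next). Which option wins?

First maximize size: best is 1439, kept {D4, D5, D7, D8}.
Then minimize rent: best is 1323, kept {D8}.

D8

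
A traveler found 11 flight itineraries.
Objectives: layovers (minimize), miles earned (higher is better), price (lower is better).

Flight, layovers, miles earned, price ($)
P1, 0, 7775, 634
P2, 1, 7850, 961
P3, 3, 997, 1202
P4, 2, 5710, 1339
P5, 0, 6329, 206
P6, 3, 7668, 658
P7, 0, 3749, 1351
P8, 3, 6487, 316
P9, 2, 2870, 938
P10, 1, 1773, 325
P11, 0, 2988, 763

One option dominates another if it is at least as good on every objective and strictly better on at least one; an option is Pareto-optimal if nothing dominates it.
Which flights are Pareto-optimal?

P1, P2, P5, P8

P1: not dominated.
P2: not dominated (best miles earned).
P3: dominated by P1 (layovers 0≤3, miles earned 7775≥997, price 634≤1202).
P4: dominated by P1 (layovers 0≤2, miles earned 7775≥5710, price 634≤1339).
P5: not dominated (best price).
P6: dominated by P1 (layovers 0≤3, miles earned 7775≥7668, price 634≤658).
P7: dominated by P1 (layovers 0≤0, miles earned 7775≥3749, price 634≤1351).
P8: not dominated.
P9: dominated by P1 (layovers 0≤2, miles earned 7775≥2870, price 634≤938).
P10: dominated by P5 (layovers 0≤1, miles earned 6329≥1773, price 206≤325).
P11: dominated by P1 (layovers 0≤0, miles earned 7775≥2988, price 634≤763).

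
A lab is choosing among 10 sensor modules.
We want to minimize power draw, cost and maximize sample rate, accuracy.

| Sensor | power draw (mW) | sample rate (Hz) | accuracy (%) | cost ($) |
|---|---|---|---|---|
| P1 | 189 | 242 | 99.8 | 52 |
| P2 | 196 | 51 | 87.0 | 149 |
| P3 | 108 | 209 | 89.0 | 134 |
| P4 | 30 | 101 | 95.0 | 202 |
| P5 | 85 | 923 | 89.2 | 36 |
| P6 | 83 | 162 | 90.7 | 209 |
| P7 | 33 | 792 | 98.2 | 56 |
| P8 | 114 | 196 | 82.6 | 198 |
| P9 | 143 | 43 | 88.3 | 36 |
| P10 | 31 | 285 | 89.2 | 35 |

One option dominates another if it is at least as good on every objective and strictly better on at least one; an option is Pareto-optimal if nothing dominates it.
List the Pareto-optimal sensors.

P1: not dominated (best accuracy).
P2: dominated by P1 (power draw 189≤196, sample rate 242≥51, accuracy 99.8≥87.0, cost 52≤149).
P3: dominated by P5 (power draw 85≤108, sample rate 923≥209, accuracy 89.2≥89.0, cost 36≤134).
P4: not dominated (best power draw).
P5: not dominated (best sample rate).
P6: dominated by P7 (power draw 33≤83, sample rate 792≥162, accuracy 98.2≥90.7, cost 56≤209).
P7: not dominated.
P8: dominated by P3 (power draw 108≤114, sample rate 209≥196, accuracy 89.0≥82.6, cost 134≤198).
P9: dominated by P5 (power draw 85≤143, sample rate 923≥43, accuracy 89.2≥88.3, cost 36≤36).
P10: not dominated (best cost).

P1, P4, P5, P7, P10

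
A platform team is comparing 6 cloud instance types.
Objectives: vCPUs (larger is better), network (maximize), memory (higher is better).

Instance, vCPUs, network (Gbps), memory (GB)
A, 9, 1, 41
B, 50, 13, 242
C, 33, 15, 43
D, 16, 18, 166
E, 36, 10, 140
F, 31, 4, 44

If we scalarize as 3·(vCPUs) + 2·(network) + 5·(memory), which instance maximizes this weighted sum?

B

A: 3·9 + 2·1 + 5·41 = 234
B: 3·50 + 2·13 + 5·242 = 1386
C: 3·33 + 2·15 + 5·43 = 344
D: 3·16 + 2·18 + 5·166 = 914
E: 3·36 + 2·10 + 5·140 = 828
F: 3·31 + 2·4 + 5·44 = 321
Highest: B at 1386.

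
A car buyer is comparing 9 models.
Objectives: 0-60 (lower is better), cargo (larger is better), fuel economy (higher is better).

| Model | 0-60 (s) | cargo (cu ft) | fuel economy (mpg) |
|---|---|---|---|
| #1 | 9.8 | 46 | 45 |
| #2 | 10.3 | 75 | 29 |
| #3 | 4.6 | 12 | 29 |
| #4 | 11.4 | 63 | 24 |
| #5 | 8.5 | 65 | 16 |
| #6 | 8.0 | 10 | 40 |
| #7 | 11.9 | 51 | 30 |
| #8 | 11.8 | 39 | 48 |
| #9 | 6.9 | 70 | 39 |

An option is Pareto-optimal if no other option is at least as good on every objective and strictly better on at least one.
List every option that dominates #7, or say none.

#9: 0-60 6.9≤11.9, cargo 70≥51, fuel economy 39≥30 — dominates #7.
Others (#1, #2, #3, #4, #5, #6, #8) are each worse than #7 on at least one objective.

#9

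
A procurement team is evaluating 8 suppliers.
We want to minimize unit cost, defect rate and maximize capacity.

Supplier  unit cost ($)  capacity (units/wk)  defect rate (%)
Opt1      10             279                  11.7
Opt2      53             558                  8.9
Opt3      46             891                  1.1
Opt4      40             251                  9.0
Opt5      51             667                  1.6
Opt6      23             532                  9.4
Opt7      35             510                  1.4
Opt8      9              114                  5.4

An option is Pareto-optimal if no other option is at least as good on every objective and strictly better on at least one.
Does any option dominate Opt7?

Opt1: worse on capacity (279 vs 510).
Opt2: worse on unit cost (53 vs 35).
Opt3: worse on unit cost (46 vs 35).
Opt4: worse on unit cost (40 vs 35).
Opt5: worse on unit cost (51 vs 35).
Opt6: worse on defect rate (9.4 vs 1.4).
Opt8: worse on capacity (114 vs 510).
No option is at least as good as Opt7 on every objective and strictly better on one.

No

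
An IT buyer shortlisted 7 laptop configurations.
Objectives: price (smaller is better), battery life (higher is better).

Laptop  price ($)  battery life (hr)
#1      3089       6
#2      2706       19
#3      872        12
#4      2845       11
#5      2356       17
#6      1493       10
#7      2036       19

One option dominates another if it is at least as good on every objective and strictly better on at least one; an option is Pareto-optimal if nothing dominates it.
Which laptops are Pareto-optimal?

#1: dominated by #2 (price 2706≤3089, battery life 19≥6).
#2: dominated by #7 (price 2036≤2706, battery life 19≥19).
#3: not dominated (best price).
#4: dominated by #2 (price 2706≤2845, battery life 19≥11).
#5: dominated by #7 (price 2036≤2356, battery life 19≥17).
#6: dominated by #3 (price 872≤1493, battery life 12≥10).
#7: not dominated.

#3, #7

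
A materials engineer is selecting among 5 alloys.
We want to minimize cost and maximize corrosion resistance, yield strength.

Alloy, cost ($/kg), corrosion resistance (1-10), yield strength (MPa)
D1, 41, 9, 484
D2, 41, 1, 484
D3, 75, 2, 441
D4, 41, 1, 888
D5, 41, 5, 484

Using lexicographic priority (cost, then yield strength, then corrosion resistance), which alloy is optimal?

First minimize cost: best is 41, kept {D1, D2, D4, D5}.
Then maximize yield strength: best is 888, kept {D4}.

D4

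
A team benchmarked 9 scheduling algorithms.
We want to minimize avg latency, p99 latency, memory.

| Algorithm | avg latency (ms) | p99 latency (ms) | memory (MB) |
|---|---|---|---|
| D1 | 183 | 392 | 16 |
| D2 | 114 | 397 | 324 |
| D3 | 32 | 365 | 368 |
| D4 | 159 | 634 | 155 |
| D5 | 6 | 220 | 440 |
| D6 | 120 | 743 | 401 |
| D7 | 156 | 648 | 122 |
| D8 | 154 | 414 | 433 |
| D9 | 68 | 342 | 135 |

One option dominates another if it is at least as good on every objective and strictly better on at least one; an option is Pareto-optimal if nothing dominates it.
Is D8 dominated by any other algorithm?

D2 vs D8: avg latency 114≤154, p99 latency 397≤414, memory 324≤433 — D2 is at least as good on every objective and strictly better on at least one, so D2 dominates D8.

Yes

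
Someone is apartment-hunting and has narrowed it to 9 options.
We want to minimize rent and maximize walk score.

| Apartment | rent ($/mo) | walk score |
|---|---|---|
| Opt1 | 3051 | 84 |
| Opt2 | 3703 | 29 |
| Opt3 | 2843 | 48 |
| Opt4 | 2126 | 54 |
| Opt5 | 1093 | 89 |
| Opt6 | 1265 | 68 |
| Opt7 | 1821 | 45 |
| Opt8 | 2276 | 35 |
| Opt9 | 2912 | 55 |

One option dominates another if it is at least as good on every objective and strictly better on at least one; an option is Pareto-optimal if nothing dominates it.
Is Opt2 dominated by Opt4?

Opt4 vs Opt2: rent 2126≤3703, walk score 54≥29 — Opt4 is at least as good on every objective with at least one strict improvement.

Yes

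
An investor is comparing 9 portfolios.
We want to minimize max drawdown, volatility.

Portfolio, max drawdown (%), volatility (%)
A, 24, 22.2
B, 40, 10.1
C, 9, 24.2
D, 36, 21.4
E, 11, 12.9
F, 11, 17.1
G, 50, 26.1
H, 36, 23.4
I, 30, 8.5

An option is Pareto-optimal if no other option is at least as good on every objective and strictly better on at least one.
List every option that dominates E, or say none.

none

A: worse on max drawdown (24 vs 11).
B: worse on max drawdown (40 vs 11).
C: worse on volatility (24.2 vs 12.9).
D: worse on max drawdown (36 vs 11).
F: worse on volatility (17.1 vs 12.9).
G: worse on max drawdown (50 vs 11).
H: worse on max drawdown (36 vs 11).
I: worse on max drawdown (30 vs 11).
No option dominates E.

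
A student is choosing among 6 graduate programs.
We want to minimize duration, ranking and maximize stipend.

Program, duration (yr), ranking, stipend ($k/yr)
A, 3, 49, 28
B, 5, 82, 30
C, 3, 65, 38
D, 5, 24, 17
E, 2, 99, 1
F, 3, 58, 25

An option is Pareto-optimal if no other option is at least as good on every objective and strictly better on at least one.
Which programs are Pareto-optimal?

A: not dominated.
B: dominated by C (duration 3≤5, ranking 65≤82, stipend 38≥30).
C: not dominated (best stipend).
D: not dominated (best ranking).
E: not dominated (best duration).
F: dominated by A (duration 3≤3, ranking 49≤58, stipend 28≥25).

A, C, D, E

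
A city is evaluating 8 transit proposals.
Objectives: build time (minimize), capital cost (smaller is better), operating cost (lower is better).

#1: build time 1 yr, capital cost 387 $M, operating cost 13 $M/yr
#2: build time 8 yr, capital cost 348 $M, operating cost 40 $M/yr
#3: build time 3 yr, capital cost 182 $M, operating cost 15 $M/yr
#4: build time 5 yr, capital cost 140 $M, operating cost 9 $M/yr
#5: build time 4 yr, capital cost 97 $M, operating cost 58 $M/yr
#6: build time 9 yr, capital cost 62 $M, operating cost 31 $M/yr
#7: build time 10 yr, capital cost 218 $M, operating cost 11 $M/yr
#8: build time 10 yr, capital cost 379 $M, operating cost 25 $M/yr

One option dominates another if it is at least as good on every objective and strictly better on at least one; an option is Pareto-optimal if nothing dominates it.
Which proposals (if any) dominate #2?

#3, #4

#3: build time 3≤8, capital cost 182≤348, operating cost 15≤40 — dominates #2.
#4: build time 5≤8, capital cost 140≤348, operating cost 9≤40 — dominates #2.
Others (#1, #5, #6, #7, #8) are each worse than #2 on at least one objective.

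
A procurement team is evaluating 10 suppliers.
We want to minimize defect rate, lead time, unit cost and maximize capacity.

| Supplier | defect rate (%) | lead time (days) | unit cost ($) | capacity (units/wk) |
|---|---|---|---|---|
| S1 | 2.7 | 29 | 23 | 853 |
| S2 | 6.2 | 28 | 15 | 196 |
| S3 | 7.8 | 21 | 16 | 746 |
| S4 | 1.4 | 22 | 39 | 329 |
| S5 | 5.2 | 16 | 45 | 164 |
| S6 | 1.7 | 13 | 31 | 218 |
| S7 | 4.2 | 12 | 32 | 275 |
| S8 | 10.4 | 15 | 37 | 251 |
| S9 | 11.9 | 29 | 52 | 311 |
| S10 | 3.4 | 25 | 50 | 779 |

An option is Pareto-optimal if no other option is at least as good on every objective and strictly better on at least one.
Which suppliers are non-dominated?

S1, S2, S3, S4, S6, S7, S10

S1: not dominated (best capacity).
S2: not dominated (best unit cost).
S3: not dominated.
S4: not dominated (best defect rate).
S5: dominated by S6 (defect rate 1.7≤5.2, lead time 13≤16, unit cost 31≤45, capacity 218≥164).
S6: not dominated.
S7: not dominated (best lead time).
S8: dominated by S7 (defect rate 4.2≤10.4, lead time 12≤15, unit cost 32≤37, capacity 275≥251).
S9: dominated by S1 (defect rate 2.7≤11.9, lead time 29≤29, unit cost 23≤52, capacity 853≥311).
S10: not dominated.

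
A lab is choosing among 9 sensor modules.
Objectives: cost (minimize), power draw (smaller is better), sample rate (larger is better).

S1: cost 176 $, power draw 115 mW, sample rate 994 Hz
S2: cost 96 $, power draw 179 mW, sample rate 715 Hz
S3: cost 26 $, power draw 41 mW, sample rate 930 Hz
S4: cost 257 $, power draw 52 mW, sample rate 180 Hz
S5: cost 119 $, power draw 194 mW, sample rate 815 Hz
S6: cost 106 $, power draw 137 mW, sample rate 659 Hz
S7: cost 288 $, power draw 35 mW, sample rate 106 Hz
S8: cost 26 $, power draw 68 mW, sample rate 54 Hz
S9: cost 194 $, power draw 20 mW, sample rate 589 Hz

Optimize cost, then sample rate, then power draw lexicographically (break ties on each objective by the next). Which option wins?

S3

First minimize cost: best is 26, kept {S3, S8}.
Then maximize sample rate: best is 930, kept {S3}.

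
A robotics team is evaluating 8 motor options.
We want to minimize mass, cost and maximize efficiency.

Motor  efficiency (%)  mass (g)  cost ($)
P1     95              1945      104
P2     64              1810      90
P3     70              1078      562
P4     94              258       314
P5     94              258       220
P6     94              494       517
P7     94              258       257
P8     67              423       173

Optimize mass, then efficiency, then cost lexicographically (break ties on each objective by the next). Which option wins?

First minimize mass: best is 258, kept {P4, P5, P7}.
Then maximize efficiency: best is 94, kept {P4, P5, P7}.
Then minimize cost: best is 220, kept {P5}.

P5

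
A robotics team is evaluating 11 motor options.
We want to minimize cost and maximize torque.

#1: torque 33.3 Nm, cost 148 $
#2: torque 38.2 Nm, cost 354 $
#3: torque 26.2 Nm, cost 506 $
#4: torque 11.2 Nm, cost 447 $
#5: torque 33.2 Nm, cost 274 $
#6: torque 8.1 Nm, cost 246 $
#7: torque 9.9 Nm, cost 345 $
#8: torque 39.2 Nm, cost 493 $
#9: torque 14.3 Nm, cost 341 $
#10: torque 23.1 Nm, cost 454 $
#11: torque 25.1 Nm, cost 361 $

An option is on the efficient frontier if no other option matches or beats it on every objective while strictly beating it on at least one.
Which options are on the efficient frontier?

#1, #2, #8

#1: not dominated (best cost).
#2: not dominated.
#3: dominated by #1 (torque 33.3≥26.2, cost 148≤506).
#4: dominated by #1 (torque 33.3≥11.2, cost 148≤447).
#5: dominated by #1 (torque 33.3≥33.2, cost 148≤274).
#6: dominated by #1 (torque 33.3≥8.1, cost 148≤246).
#7: dominated by #1 (torque 33.3≥9.9, cost 148≤345).
#8: not dominated (best torque).
#9: dominated by #1 (torque 33.3≥14.3, cost 148≤341).
#10: dominated by #1 (torque 33.3≥23.1, cost 148≤454).
#11: dominated by #1 (torque 33.3≥25.1, cost 148≤361).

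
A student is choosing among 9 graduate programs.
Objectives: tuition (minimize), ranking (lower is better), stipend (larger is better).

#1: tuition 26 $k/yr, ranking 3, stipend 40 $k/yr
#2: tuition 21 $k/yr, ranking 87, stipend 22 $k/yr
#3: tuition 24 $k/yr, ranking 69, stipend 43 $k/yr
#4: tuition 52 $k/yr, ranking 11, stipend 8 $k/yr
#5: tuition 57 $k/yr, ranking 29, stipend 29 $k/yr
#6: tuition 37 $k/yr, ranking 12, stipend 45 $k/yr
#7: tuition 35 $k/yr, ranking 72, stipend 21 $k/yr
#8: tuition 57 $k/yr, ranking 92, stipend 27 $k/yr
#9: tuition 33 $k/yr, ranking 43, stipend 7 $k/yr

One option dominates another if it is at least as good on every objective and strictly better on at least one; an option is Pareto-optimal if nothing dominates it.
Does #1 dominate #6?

#1 vs #6: #1 is worse on stipend (40 vs 45), so it does not dominate #6.

No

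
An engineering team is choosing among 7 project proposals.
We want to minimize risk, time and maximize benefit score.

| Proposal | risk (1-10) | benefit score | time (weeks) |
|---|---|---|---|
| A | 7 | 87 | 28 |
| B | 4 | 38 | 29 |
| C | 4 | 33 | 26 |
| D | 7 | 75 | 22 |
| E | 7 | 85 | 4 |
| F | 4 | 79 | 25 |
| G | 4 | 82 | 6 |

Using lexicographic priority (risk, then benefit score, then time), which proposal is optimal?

G

First minimize risk: best is 4, kept {B, C, F, G}.
Then maximize benefit score: best is 82, kept {G}.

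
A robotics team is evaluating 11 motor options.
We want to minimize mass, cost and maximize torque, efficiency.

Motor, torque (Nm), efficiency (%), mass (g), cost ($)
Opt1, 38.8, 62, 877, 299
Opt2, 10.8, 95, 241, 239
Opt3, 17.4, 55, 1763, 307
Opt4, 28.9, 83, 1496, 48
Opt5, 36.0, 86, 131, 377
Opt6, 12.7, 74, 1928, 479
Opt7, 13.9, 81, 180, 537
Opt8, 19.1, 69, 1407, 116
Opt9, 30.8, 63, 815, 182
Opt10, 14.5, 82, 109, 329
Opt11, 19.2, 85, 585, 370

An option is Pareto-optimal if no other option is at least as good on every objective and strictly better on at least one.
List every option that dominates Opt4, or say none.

Opt1: worse on efficiency (62 vs 83).
Opt2: worse on torque (10.8 vs 28.9).
Opt3: worse on torque (17.4 vs 28.9).
Opt5: worse on cost (377 vs 48).
Opt6: worse on torque (12.7 vs 28.9).
Opt7: worse on torque (13.9 vs 28.9).
Opt8: worse on torque (19.1 vs 28.9).
Opt9: worse on efficiency (63 vs 83).
Opt10: worse on torque (14.5 vs 28.9).
Opt11: worse on torque (19.2 vs 28.9).
No option dominates Opt4.

none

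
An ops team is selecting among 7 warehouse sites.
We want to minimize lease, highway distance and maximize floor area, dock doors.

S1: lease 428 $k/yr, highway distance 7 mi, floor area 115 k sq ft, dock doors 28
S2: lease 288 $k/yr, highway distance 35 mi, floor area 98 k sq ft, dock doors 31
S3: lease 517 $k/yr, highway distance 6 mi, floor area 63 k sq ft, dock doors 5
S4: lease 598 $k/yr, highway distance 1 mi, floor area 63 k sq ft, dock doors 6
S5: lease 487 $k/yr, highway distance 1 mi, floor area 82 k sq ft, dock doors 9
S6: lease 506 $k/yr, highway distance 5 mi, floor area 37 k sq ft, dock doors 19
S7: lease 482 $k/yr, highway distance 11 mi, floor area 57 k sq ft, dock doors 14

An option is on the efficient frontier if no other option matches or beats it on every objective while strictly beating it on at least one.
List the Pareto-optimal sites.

S1: not dominated (best floor area).
S2: not dominated (best lease).
S3: dominated by S5 (lease 487≤517, highway distance 1≤6, floor area 82≥63, dock doors 9≥5).
S4: dominated by S5 (lease 487≤598, highway distance 1≤1, floor area 82≥63, dock doors 9≥6).
S5: not dominated.
S6: not dominated.
S7: dominated by S1 (lease 428≤482, highway distance 7≤11, floor area 115≥57, dock doors 28≥14).

S1, S2, S5, S6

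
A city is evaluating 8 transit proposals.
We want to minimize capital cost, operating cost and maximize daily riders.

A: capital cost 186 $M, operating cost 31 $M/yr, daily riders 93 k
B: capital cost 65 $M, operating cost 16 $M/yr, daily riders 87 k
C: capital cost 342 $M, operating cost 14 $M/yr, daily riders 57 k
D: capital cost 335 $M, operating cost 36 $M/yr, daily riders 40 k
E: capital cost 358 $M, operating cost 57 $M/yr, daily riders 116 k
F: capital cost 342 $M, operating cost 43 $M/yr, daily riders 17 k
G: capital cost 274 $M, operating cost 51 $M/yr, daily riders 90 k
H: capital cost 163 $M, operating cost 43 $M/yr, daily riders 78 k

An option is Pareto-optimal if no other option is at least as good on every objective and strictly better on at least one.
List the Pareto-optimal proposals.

A: not dominated.
B: not dominated (best capital cost).
C: not dominated (best operating cost).
D: dominated by A (capital cost 186≤335, operating cost 31≤36, daily riders 93≥40).
E: not dominated (best daily riders).
F: dominated by A (capital cost 186≤342, operating cost 31≤43, daily riders 93≥17).
G: dominated by A (capital cost 186≤274, operating cost 31≤51, daily riders 93≥90).
H: dominated by B (capital cost 65≤163, operating cost 16≤43, daily riders 87≥78).

A, B, C, E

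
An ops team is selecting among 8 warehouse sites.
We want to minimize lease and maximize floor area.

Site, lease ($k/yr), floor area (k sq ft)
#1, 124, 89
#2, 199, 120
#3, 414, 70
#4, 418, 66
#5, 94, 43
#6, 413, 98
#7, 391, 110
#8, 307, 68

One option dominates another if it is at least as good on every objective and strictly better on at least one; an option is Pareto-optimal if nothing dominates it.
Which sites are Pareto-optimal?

#1: not dominated.
#2: not dominated (best floor area).
#3: dominated by #1 (lease 124≤414, floor area 89≥70).
#4: dominated by #1 (lease 124≤418, floor area 89≥66).
#5: not dominated (best lease).
#6: dominated by #2 (lease 199≤413, floor area 120≥98).
#7: dominated by #2 (lease 199≤391, floor area 120≥110).
#8: dominated by #1 (lease 124≤307, floor area 89≥68).

#1, #2, #5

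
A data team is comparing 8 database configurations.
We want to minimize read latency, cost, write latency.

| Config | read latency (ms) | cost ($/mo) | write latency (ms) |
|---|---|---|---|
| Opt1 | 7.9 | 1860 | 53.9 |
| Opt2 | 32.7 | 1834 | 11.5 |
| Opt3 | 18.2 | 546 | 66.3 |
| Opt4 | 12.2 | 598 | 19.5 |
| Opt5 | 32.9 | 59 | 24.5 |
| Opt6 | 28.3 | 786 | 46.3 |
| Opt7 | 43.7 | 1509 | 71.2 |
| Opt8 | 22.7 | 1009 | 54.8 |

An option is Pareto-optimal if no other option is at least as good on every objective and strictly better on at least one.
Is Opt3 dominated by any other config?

No

Opt1: worse on cost (1860 vs 546).
Opt2: worse on read latency (32.7 vs 18.2).
Opt4: worse on cost (598 vs 546).
Opt5: worse on read latency (32.9 vs 18.2).
Opt6: worse on read latency (28.3 vs 18.2).
Opt7: worse on read latency (43.7 vs 18.2).
Opt8: worse on read latency (22.7 vs 18.2).
No option is at least as good as Opt3 on every objective and strictly better on one.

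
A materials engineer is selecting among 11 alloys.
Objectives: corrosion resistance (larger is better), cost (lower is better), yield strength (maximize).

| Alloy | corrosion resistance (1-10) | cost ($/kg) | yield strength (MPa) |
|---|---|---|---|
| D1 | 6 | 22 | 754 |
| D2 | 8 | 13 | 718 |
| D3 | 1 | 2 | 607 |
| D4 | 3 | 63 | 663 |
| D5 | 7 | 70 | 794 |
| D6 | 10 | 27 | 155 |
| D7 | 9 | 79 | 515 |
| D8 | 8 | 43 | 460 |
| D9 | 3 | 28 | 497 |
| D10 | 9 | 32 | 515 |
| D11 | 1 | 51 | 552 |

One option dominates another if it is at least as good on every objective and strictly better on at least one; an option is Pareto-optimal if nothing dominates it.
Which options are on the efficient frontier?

D1, D2, D3, D5, D6, D10

D1: not dominated.
D2: not dominated.
D3: not dominated (best cost).
D4: dominated by D1 (corrosion resistance 6≥3, cost 22≤63, yield strength 754≥663).
D5: not dominated (best yield strength).
D6: not dominated (best corrosion resistance).
D7: dominated by D10 (corrosion resistance 9≥9, cost 32≤79, yield strength 515≥515).
D8: dominated by D2 (corrosion resistance 8≥8, cost 13≤43, yield strength 718≥460).
D9: dominated by D1 (corrosion resistance 6≥3, cost 22≤28, yield strength 754≥497).
D10: not dominated.
D11: dominated by D1 (corrosion resistance 6≥1, cost 22≤51, yield strength 754≥552).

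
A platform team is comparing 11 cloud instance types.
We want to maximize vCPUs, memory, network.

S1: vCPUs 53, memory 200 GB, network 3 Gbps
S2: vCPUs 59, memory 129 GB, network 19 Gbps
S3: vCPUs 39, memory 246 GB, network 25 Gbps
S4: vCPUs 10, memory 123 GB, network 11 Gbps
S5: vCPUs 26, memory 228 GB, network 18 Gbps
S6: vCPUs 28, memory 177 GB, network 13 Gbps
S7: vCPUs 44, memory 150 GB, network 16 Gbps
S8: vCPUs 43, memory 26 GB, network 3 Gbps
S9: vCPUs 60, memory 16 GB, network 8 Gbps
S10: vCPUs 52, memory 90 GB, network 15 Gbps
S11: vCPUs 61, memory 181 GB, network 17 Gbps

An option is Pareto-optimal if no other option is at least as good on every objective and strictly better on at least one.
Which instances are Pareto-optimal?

S1: not dominated.
S2: not dominated.
S3: not dominated (best memory).
S4: dominated by S2 (vCPUs 59≥10, memory 129≥123, network 19≥11).
S5: dominated by S3 (vCPUs 39≥26, memory 246≥228, network 25≥18).
S6: dominated by S3 (vCPUs 39≥28, memory 246≥177, network 25≥13).
S7: dominated by S11 (vCPUs 61≥44, memory 181≥150, network 17≥16).
S8: dominated by S1 (vCPUs 53≥43, memory 200≥26, network 3≥3).
S9: dominated by S11 (vCPUs 61≥60, memory 181≥16, network 17≥8).
S10: dominated by S2 (vCPUs 59≥52, memory 129≥90, network 19≥15).
S11: not dominated (best vCPUs).

S1, S2, S3, S11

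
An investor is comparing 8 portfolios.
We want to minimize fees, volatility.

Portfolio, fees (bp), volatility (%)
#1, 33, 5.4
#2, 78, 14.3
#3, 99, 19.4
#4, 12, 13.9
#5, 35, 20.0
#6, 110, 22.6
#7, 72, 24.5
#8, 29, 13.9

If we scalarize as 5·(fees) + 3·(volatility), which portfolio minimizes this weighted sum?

#1: 5·33 + 3·5.4 = 181.2
#2: 5·78 + 3·14.3 = 432.9
#3: 5·99 + 3·19.4 = 553.2
#4: 5·12 + 3·13.9 = 101.7
#5: 5·35 + 3·20.0 = 235.0
#6: 5·110 + 3·22.6 = 617.8
#7: 5·72 + 3·24.5 = 433.5
#8: 5·29 + 3·13.9 = 186.7
Lowest: #4 at 101.7.

#4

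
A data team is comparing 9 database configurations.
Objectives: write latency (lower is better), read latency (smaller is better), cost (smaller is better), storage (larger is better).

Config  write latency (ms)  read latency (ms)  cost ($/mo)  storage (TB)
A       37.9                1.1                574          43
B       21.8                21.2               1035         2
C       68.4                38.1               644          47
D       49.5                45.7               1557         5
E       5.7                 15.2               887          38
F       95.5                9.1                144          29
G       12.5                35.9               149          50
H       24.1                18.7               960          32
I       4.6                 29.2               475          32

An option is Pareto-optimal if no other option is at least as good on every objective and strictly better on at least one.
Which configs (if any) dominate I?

none

A: worse on write latency (37.9 vs 4.6).
B: worse on write latency (21.8 vs 4.6).
C: worse on write latency (68.4 vs 4.6).
D: worse on write latency (49.5 vs 4.6).
E: worse on write latency (5.7 vs 4.6).
F: worse on write latency (95.5 vs 4.6).
G: worse on write latency (12.5 vs 4.6).
H: worse on write latency (24.1 vs 4.6).
No option dominates I.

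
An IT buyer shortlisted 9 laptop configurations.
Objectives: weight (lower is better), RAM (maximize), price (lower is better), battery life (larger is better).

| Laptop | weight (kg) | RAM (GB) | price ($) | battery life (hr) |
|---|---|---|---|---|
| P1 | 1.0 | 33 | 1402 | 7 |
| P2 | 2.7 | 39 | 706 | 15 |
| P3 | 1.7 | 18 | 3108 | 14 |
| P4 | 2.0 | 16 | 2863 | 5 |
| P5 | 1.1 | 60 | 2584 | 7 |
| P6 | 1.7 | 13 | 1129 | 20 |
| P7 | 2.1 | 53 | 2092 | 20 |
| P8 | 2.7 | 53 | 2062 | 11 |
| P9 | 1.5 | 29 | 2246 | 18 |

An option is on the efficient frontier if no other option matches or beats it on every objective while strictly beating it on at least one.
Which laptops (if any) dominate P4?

P1, P5, P9

P1: weight 1.0≤2.0, RAM 33≥16, price 1402≤2863, battery life 7≥5 — dominates P4.
P5: weight 1.1≤2.0, RAM 60≥16, price 2584≤2863, battery life 7≥5 — dominates P4.
P9: weight 1.5≤2.0, RAM 29≥16, price 2246≤2863, battery life 18≥5 — dominates P4.
Others (P2, P3, P6, P7, P8) are each worse than P4 on at least one objective.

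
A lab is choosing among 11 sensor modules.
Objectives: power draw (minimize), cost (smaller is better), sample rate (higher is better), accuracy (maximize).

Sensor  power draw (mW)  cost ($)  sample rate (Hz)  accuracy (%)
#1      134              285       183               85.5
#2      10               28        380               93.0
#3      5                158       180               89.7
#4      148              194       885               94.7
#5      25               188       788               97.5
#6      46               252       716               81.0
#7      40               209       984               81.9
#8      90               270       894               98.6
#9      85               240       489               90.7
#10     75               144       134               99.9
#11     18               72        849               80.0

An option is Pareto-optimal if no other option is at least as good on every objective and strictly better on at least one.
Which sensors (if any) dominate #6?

#5: power draw 25≤46, cost 188≤252, sample rate 788≥716, accuracy 97.5≥81.0 — dominates #6.
#7: power draw 40≤46, cost 209≤252, sample rate 984≥716, accuracy 81.9≥81.0 — dominates #6.
Others (#1, #2, #3, #4, #8, #9, #10, #11) are each worse than #6 on at least one objective.

#5, #7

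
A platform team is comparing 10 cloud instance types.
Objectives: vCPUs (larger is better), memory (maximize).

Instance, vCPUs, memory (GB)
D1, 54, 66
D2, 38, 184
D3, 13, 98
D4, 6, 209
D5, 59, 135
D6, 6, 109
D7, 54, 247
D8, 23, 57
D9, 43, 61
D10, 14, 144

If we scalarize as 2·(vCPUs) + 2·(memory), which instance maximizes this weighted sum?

D7

D1: 2·54 + 2·66 = 240
D2: 2·38 + 2·184 = 444
D3: 2·13 + 2·98 = 222
D4: 2·6 + 2·209 = 430
D5: 2·59 + 2·135 = 388
D6: 2·6 + 2·109 = 230
D7: 2·54 + 2·247 = 602
D8: 2·23 + 2·57 = 160
D9: 2·43 + 2·61 = 208
D10: 2·14 + 2·144 = 316
Highest: D7 at 602.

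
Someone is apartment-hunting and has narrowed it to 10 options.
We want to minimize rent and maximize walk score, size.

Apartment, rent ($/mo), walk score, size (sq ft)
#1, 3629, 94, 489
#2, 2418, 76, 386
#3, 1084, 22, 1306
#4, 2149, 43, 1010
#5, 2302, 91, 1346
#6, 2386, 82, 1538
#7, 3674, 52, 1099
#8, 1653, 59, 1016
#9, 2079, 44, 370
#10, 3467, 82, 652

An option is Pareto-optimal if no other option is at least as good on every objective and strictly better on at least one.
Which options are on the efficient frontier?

#1, #3, #5, #6, #8

#1: not dominated (best walk score).
#2: dominated by #5 (rent 2302≤2418, walk score 91≥76, size 1346≥386).
#3: not dominated (best rent).
#4: dominated by #8 (rent 1653≤2149, walk score 59≥43, size 1016≥1010).
#5: not dominated.
#6: not dominated (best size).
#7: dominated by #5 (rent 2302≤3674, walk score 91≥52, size 1346≥1099).
#8: not dominated.
#9: dominated by #8 (rent 1653≤2079, walk score 59≥44, size 1016≥370).
#10: dominated by #5 (rent 2302≤3467, walk score 91≥82, size 1346≥652).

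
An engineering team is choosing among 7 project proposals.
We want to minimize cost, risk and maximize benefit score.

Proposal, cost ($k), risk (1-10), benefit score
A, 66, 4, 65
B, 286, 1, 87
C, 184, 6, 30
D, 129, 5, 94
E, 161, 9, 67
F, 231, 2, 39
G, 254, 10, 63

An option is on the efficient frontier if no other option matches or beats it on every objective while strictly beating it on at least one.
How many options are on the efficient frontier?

4

A: not dominated (best cost).
B: not dominated (best risk).
C: dominated by A (cost 66≤184, risk 4≤6, benefit score 65≥30).
D: not dominated (best benefit score).
E: dominated by D (cost 129≤161, risk 5≤9, benefit score 94≥67).
F: not dominated.
G: dominated by A (cost 66≤254, risk 4≤10, benefit score 65≥63).
Pareto-optimal: A, B, D, F → 4.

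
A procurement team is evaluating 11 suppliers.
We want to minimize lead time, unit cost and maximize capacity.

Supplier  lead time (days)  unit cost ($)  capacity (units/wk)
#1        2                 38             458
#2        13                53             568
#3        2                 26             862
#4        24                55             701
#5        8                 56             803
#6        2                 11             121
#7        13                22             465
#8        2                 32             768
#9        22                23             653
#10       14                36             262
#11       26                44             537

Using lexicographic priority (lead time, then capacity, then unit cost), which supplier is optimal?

#3

First minimize lead time: best is 2, kept {#1, #3, #6, #8}.
Then maximize capacity: best is 862, kept {#3}.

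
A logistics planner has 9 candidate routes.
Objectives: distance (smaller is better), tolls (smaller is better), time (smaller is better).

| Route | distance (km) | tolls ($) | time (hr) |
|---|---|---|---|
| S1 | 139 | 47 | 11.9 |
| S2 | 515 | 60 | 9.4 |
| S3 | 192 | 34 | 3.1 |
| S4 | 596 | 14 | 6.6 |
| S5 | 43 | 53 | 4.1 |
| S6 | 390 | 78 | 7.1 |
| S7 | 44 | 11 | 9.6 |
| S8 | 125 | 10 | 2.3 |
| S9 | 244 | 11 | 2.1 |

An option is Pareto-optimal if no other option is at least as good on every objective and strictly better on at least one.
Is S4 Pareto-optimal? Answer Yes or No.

S8 vs S4: distance 125≤596, tolls 10≤14, time 2.3≤6.6 — S8 is at least as good on every objective and strictly better on at least one, so S8 dominates S4.

No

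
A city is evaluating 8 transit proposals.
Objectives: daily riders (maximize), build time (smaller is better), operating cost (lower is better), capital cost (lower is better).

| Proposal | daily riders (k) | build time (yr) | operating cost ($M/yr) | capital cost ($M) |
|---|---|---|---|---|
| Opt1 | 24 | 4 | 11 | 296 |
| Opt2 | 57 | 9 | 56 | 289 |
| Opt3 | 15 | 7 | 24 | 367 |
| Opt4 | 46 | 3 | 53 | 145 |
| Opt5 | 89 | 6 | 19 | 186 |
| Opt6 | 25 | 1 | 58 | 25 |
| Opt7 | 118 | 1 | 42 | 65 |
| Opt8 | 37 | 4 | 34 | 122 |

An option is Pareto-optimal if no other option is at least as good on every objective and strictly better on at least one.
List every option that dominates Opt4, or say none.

Opt7: daily riders 118≥46, build time 1≤3, operating cost 42≤53, capital cost 65≤145 — dominates Opt4.
Others (Opt1, Opt2, Opt3, Opt5, Opt6, Opt8) are each worse than Opt4 on at least one objective.

Opt7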